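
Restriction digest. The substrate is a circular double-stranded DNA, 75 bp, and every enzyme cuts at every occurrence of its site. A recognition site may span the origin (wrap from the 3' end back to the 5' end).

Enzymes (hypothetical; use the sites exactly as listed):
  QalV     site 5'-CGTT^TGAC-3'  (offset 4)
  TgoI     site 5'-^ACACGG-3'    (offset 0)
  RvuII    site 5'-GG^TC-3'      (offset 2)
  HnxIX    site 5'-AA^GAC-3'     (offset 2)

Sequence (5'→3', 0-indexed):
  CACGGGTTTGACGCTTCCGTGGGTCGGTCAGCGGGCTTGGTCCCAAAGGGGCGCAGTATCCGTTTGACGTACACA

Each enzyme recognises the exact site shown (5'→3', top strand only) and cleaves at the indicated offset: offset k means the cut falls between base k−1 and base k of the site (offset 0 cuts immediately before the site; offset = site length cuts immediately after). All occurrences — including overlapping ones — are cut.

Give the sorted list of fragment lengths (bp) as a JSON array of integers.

[4,10,13,24,24]

Site scan:
  QalV CGTTTGAC/4: at [60] ⇒ [64]
  TgoI ACACGG/0: at [74] ⇒ [74]
  RvuII GGTC/2: at [21, 25, 38] ⇒ [23, 27, 40]
  HnxIX (AAGAC, off=2): no sites

All cut coordinates (distinct, sorted): [23, 27, 40, 64, 74]

Fragments:
  23→27: 4 bp
  27→40: 13 bp
  40→64: 24 bp
  64→74: 10 bp
  74→23 (wrap): 75-74+23 = 24 bp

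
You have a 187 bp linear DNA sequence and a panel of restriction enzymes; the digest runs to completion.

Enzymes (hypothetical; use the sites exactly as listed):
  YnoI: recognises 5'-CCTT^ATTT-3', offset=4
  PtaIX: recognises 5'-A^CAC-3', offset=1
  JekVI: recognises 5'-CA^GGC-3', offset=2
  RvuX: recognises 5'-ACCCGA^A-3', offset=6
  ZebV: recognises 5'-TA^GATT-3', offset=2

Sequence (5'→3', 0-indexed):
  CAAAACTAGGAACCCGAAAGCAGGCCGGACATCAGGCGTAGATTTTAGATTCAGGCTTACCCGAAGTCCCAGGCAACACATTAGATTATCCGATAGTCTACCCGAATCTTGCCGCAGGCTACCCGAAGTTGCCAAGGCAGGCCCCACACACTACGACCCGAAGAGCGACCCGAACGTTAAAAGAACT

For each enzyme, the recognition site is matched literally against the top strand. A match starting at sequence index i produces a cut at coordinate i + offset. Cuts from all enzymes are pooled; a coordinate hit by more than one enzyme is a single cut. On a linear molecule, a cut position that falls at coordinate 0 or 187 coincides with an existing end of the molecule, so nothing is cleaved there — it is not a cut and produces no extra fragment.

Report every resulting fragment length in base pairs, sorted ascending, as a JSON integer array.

[2,5,5,6,6,7,7,7,7,10,11,11,12,12,13,13,14,17,22]

Per-enzyme occurrences:
  YnoI (CCTTATTT, off=4): no sites
  PtaIX (ACAC, off=1): starts [75, 145, 147] → cuts [76, 146, 148]
  JekVI (CAGGC, off=2): starts [20, 32, 51, 69, 114, 137] → cuts [22, 34, 53, 71, 116, 139]
  RvuX (ACCCGAA, off=6): starts [11, 58, 99, 120, 155, 167] → cuts [17, 64, 105, 126, 161, 173]
  ZebV (TAGATT, off=2): starts [38, 45, 81] → cuts [40, 47, 83]

Pooled cuts: [17, 22, 34, 40, 47, 53, 64, 71, 76, 83, 105, 116, 126, 139, 146, 148, 161, 173]

Fragments:
  [0,17): 17 bp
  [17,22): 5 bp
  [22,34): 12 bp
  [34,40): 6 bp
  [40,47): 7 bp
  [47,53): 6 bp
  [53,64): 11 bp
  [64,71): 7 bp
  [71,76): 5 bp
  [76,83): 7 bp
  [83,105): 22 bp
  [105,116): 11 bp
  [116,126): 10 bp
  [126,139): 13 bp
  [139,146): 7 bp
  [146,148): 2 bp
  [148,161): 13 bp
  [161,173): 12 bp
  [173,187): 14 bp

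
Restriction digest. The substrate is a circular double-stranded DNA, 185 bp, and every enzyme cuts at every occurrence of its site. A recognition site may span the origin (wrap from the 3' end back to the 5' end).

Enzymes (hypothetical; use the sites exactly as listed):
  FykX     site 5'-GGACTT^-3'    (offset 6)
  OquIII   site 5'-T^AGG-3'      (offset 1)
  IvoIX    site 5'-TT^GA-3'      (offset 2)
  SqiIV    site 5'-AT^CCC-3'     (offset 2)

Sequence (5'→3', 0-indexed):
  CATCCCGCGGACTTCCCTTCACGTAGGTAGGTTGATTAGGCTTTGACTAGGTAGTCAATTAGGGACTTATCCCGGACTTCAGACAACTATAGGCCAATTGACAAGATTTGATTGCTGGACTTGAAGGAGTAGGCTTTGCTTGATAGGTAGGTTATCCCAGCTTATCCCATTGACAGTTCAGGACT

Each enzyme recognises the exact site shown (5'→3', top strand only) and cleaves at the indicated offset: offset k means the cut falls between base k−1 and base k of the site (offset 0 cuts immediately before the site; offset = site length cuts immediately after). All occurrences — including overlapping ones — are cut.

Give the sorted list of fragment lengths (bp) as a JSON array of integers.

Scan for sites:
  FykX (GGACTT, off=6): starts [8, 62, 73, 116] → cuts [14, 68, 79, 122]
  OquIII (TAGG, off=1): starts [23, 27, 36, 47, 59, 89, 129, 143, 147] → cuts [24, 28, 37, 48, 60, 90, 130, 144, 148]
  IvoIX (TTGA, off=2): starts [31, 42, 97, 107, 120, 139, 169] → cuts [33, 44, 99, 109, 122, 141, 171]
  SqiIV (ATCCC, off=2): starts [1, 68, 153, 163] → cuts [3, 70, 155, 165]

Pooled cuts: [3, 14, 24, 28, 33, 37, 44, 48, 60, 68, 70, 79, 90, 99, 109, 122, 130, 141, 144, 148, 155, 165, 171]

Fragment lengths:
  3→14: 11 bp
  14→24: 10 bp
  24→28: 4 bp
  28→33: 5 bp
  33→37: 4 bp
  37→44: 7 bp
  44→48: 4 bp
  48→60: 12 bp
  60→68: 8 bp
  68→70: 2 bp
  70→79: 9 bp
  79→90: 11 bp
  90→99: 9 bp
  99→109: 10 bp
  109→122: 13 bp
  122→130: 8 bp
  130→141: 11 bp
  141→144: 3 bp
  144→148: 4 bp
  148→155: 7 bp
  155→165: 10 bp
  165→171: 6 bp
  171→3 (wrap): 185-171+3 = 17 bp

[2,3,4,4,4,4,5,6,7,7,8,8,9,9,10,10,10,11,11,11,12,13,17]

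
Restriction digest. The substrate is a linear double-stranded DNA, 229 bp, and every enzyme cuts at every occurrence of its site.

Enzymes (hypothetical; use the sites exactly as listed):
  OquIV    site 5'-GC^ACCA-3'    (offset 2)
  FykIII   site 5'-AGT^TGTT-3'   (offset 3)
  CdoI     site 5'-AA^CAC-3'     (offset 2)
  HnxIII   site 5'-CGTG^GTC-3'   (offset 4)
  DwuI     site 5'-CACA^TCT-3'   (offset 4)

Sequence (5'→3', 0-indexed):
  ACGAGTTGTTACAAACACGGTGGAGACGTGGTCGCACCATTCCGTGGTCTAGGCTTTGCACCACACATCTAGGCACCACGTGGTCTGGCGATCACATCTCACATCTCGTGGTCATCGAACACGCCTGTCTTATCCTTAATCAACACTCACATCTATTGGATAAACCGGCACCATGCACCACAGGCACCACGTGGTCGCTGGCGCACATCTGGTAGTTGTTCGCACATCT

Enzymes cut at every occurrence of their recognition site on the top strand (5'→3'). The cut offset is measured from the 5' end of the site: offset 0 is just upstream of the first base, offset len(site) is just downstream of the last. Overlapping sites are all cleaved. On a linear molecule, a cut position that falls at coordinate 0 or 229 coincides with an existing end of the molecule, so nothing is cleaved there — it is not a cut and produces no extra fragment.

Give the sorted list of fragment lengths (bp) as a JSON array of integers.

Per-enzyme occurrences:
  OquIV (GCACCA, off=2): starts [33, 57, 72, 167, 174, 183] → cuts [35, 59, 74, 169, 176, 185]
  FykIII (AGTTGTT, off=3): starts [3, 213] → cuts [6, 216]
  CdoI (AACAC, off=2): starts [13, 117, 141] → cuts [15, 119, 143]
  HnxIII (CGTGGTC, off=4): starts [26, 42, 78, 106, 189] → cuts [30, 46, 82, 110, 193]
  DwuI (CACATCT, off=4): starts [63, 92, 99, 147, 203, 222] → cuts [67, 96, 103, 151, 207, 226]

All cut coordinates (distinct, sorted): [6, 15, 30, 35, 46, 59, 67, 74, 82, 96, 103, 110, 119, 143, 151, 169, 176, 185, 193, 207, 216, 226]

Fragments:
  [0,6): 6 bp
  [6,15): 9 bp
  [15,30): 15 bp
  [30,35): 5 bp
  [35,46): 11 bp
  [46,59): 13 bp
  [59,67): 8 bp
  [67,74): 7 bp
  [74,82): 8 bp
  [82,96): 14 bp
  [96,103): 7 bp
  [103,110): 7 bp
  [110,119): 9 bp
  [119,143): 24 bp
  [143,151): 8 bp
  [151,169): 18 bp
  [169,176): 7 bp
  [176,185): 9 bp
  [185,193): 8 bp
  [193,207): 14 bp
  [207,216): 9 bp
  [216,226): 10 bp
  [226,229): 3 bp

[3,5,6,7,7,7,7,8,8,8,8,9,9,9,9,10,11,13,14,14,15,18,24]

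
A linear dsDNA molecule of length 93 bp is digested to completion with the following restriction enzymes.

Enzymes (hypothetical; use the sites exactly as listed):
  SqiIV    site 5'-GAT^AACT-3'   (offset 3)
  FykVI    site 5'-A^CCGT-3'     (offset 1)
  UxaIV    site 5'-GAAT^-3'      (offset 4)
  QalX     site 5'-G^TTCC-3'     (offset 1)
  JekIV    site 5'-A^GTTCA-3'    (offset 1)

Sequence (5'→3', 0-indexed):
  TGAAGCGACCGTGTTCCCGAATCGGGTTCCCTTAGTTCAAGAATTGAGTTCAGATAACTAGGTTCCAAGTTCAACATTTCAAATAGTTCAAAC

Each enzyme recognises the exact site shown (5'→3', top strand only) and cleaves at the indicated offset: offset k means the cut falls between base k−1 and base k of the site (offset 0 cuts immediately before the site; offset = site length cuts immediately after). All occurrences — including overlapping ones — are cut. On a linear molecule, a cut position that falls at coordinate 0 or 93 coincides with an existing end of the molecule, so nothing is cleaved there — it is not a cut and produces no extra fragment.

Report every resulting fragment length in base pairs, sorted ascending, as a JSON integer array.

[3,4,5,6,7,8,8,8,8,9,10,17]

Per-enzyme occurrences:
  SqiIV GATAACT/3: at [52] ⇒ [55]
  FykVI ACCGT/1: at [7] ⇒ [8]
  UxaIV GAAT/4: at [18, 40] ⇒ [22, 44]
  QalX GTTCC/1: at [12, 25, 61] ⇒ [13, 26, 62]
  JekIV AGTTCA/1: at [33, 46, 67, 84] ⇒ [34, 47, 68, 85]

Pooled cuts: [8, 13, 22, 26, 34, 44, 47, 55, 62, 68, 85]

Fragment lengths:
  [0,8): 8 bp
  [8,13): 5 bp
  [13,22): 9 bp
  [22,26): 4 bp
  [26,34): 8 bp
  [34,44): 10 bp
  [44,47): 3 bp
  [47,55): 8 bp
  [55,62): 7 bp
  [62,68): 6 bp
  [68,85): 17 bp
  [85,93): 8 bp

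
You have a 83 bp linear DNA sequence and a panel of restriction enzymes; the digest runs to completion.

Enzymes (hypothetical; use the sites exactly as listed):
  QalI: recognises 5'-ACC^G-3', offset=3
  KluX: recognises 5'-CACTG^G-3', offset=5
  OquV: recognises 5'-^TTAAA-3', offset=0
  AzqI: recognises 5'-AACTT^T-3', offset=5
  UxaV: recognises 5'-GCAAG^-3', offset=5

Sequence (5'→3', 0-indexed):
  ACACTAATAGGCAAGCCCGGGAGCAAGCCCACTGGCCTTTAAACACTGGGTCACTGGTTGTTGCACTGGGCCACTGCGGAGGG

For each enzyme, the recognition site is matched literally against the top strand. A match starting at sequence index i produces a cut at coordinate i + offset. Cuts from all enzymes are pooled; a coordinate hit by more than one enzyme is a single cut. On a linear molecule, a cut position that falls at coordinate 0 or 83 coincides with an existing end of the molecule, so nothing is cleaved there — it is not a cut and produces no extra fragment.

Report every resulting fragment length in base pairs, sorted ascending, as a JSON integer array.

Per-enzyme occurrences:
  QalI (ACCG, off=3): no sites
  KluX CACTGG/5: at [29, 43, 51, 63] ⇒ [34, 48, 56, 68]
  OquV TTAAA/0: at [38] ⇒ [38]
  AzqI (AACTTT, off=5): no sites
  UxaV GCAAG/5: at [10, 22] ⇒ [15, 27]

Pooled cuts: [15, 27, 34, 38, 48, 56, 68]

Fragments:
  [0,15): 15 bp
  [15,27): 12 bp
  [27,34): 7 bp
  [34,38): 4 bp
  [38,48): 10 bp
  [48,56): 8 bp
  [56,68): 12 bp
  [68,83): 15 bp

[4,7,8,10,12,12,15,15]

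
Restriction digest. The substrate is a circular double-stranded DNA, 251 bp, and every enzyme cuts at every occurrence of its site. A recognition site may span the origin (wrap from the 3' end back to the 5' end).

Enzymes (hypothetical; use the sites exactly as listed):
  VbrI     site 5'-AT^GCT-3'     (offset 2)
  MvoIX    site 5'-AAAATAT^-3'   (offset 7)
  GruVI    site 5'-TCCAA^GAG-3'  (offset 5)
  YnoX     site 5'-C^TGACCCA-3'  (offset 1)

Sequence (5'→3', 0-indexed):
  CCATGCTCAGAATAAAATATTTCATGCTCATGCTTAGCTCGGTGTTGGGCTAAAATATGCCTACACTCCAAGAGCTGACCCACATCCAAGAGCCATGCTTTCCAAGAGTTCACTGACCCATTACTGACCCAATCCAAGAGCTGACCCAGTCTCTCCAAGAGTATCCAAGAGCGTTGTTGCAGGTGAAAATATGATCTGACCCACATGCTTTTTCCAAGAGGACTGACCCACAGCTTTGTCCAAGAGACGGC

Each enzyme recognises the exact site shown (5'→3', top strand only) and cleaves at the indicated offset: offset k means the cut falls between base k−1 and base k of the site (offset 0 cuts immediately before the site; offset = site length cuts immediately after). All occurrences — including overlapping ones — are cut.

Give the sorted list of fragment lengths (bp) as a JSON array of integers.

[4,4,4,5,6,6,7,8,9,10,10,11,11,12,13,13,14,16,17,20,24,27]

Per-enzyme occurrences:
  VbrI (ATGCT, off=2): starts [2, 23, 29, 94, 204] → cuts [4, 25, 31, 96, 206]
  MvoIX (AAAATAT, off=7): starts [13, 51, 185] → cuts [20, 58, 192]
  GruVI (TCCAAGAG, off=5): starts [66, 84, 100, 132, 153, 163, 212, 238] → cuts [71, 89, 105, 137, 158, 168, 217, 243]
  YnoX (CTGACCCA, off=1): starts [74, 112, 123, 140, 195, 222] → cuts [75, 113, 124, 141, 196, 223]

All cut coordinates (distinct, sorted): [4, 20, 25, 31, 58, 71, 75, 89, 96, 105, 113, 124, 137, 141, 158, 168, 192, 196, 206, 217, 223, 243]

Fragment lengths:
  4→20: 16 bp
  20→25: 5 bp
  25→31: 6 bp
  31→58: 27 bp
  58→71: 13 bp
  71→75: 4 bp
  75→89: 14 bp
  89→96: 7 bp
  96→105: 9 bp
  105→113: 8 bp
  113→124: 11 bp
  124→137: 13 bp
  137→141: 4 bp
  141→158: 17 bp
  158→168: 10 bp
  168→192: 24 bp
  192→196: 4 bp
  196→206: 10 bp
  206→217: 11 bp
  217→223: 6 bp
  223→243: 20 bp
  243→4 (wrap): 251-243+4 = 12 bp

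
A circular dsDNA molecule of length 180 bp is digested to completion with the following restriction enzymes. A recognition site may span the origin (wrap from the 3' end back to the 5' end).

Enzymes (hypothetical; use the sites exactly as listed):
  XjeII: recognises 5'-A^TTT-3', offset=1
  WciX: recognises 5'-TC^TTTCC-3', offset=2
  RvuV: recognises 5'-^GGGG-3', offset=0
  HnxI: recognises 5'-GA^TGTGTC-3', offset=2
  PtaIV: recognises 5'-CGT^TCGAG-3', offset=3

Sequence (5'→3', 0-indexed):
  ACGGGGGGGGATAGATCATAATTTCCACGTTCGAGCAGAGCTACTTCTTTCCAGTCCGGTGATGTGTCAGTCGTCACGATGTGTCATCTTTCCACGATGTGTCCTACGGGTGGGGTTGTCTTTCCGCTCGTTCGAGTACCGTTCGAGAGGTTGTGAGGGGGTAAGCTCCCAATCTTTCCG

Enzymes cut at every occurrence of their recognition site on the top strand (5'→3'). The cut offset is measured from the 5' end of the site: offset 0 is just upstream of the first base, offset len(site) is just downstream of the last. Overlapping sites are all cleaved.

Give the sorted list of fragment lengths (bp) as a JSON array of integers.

[1,1,1,1,1,8,9,9,9,9,11,11,14,14,15,15,17,17,17]

Per-enzyme occurrences:
  XjeII (ATTT, off=1): starts [20] → cuts [21]
  WciX (TCTTTCC, off=2): starts [45, 86, 118, 172] → cuts [47, 88, 120, 174]
  RvuV (GGGG, off=0): starts [2, 3, 4, 5, 6, 111, 156, 157] → cuts [2, 3, 4, 5, 6, 111, 156, 157]
  HnxI (GATGTGTC, off=2): starts [60, 77, 95] → cuts [62, 79, 97]
  PtaIV (CGTTCGAG, off=3): starts [27, 128, 139] → cuts [30, 131, 142]

Pooled cuts: [2, 3, 4, 5, 6, 21, 30, 47, 62, 79, 88, 97, 111, 120, 131, 142, 156, 157, 174]

Fragment lengths:
  2→3: 1 bp
  3→4: 1 bp
  4→5: 1 bp
  5→6: 1 bp
  6→21: 15 bp
  21→30: 9 bp
  30→47: 17 bp
  47→62: 15 bp
  62→79: 17 bp
  79→88: 9 bp
  88→97: 9 bp
  97→111: 14 bp
  111→120: 9 bp
  120→131: 11 bp
  131→142: 11 bp
  142→156: 14 bp
  156→157: 1 bp
  157→174: 17 bp
  174→2 (wrap): 180-174+2 = 8 bp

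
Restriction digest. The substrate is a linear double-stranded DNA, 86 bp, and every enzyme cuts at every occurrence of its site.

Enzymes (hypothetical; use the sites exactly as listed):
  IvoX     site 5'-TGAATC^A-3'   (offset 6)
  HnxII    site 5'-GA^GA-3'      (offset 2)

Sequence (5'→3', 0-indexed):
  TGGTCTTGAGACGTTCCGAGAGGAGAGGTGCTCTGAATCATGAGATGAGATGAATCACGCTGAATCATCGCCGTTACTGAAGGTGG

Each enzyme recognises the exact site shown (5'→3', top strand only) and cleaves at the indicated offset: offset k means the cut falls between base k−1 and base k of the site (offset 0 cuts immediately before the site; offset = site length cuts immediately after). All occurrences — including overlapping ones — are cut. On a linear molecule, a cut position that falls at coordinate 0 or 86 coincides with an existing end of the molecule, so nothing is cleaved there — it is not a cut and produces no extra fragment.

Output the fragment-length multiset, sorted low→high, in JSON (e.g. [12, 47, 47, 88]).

Scan for sites:
  IvoX (TGAATCA, off=6): starts [33, 50, 60] → cuts [39, 56, 66]
  HnxII (GAGA, off=2): starts [7, 17, 22, 41, 46] → cuts [9, 19, 24, 43, 48]

All cut coordinates (distinct, sorted): [9, 19, 24, 39, 43, 48, 56, 66]

Fragment lengths:
  [0,9): 9 bp
  [9,19): 10 bp
  [19,24): 5 bp
  [24,39): 15 bp
  [39,43): 4 bp
  [43,48): 5 bp
  [48,56): 8 bp
  [56,66): 10 bp
  [66,86): 20 bp

[4,5,5,8,9,10,10,15,20]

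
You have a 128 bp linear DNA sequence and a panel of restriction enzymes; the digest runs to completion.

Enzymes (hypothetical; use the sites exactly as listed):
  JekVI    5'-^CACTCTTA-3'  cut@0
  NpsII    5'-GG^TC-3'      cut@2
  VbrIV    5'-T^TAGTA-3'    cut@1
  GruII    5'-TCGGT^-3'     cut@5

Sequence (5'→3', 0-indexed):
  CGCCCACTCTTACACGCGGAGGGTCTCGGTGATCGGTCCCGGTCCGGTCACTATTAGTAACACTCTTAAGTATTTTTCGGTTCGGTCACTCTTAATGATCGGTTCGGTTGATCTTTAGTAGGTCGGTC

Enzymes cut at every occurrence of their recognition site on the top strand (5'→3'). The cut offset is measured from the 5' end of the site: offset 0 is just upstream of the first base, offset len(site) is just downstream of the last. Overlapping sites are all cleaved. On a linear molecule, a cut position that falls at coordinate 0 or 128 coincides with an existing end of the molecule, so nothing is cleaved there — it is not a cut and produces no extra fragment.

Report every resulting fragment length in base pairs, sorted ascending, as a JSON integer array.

[1,1,1,1,4,4,4,5,5,5,6,6,7,7,7,7,17,19,21]

Scan for sites:
  JekVI (CACTCTTA, off=0): starts [4, 60, 86] → cuts [4, 60, 86]
  NpsII (GGTC, off=2): starts [21, 34, 40, 45, 83, 120, 124] → cuts [23, 36, 42, 47, 85, 122, 126]
  VbrIV (TTAGTA, off=1): starts [53, 114] → cuts [54, 115]
  GruII (TCGGT, off=5): starts [25, 32, 76, 81, 98, 103, 122] → cuts [30, 37, 81, 86, 103, 108, 127]

Pooled cuts: [4, 23, 30, 36, 37, 42, 47, 54, 60, 81, 85, 86, 103, 108, 115, 122, 126, 127]

Fragment lengths:
  [0,4): 4 bp
  [4,23): 19 bp
  [23,30): 7 bp
  [30,36): 6 bp
  [36,37): 1 bp
  [37,42): 5 bp
  [42,47): 5 bp
  [47,54): 7 bp
  [54,60): 6 bp
  [60,81): 21 bp
  [81,85): 4 bp
  [85,86): 1 bp
  [86,103): 17 bp
  [103,108): 5 bp
  [108,115): 7 bp
  [115,122): 7 bp
  [122,126): 4 bp
  [126,127): 1 bp
  [127,128): 1 bp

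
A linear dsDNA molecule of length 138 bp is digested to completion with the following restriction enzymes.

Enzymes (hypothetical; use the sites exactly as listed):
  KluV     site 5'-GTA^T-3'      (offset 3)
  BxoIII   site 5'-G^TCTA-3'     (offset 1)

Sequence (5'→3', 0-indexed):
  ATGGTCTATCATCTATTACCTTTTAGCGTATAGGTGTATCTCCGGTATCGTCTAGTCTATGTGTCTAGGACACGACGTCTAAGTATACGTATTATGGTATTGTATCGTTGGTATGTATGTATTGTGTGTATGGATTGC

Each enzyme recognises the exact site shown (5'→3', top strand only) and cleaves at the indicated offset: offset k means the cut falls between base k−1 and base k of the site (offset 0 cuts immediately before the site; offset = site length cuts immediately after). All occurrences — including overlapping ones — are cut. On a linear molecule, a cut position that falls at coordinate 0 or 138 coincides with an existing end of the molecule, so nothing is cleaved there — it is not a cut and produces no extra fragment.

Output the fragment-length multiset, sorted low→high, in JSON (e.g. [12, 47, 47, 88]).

[3,4,4,4,5,5,6,8,8,8,8,8,9,9,9,14,26]

Per-enzyme occurrences:
  KluV (GTAT, off=3): starts [27, 35, 44, 82, 88, 96, 101, 110, 114, 118, 127] → cuts [30, 38, 47, 85, 91, 99, 104, 113, 117, 121, 130]
  BxoIII (GTCTA, off=1): starts [3, 49, 54, 62, 76] → cuts [4, 50, 55, 63, 77]

Pooled cuts: [4, 30, 38, 47, 50, 55, 63, 77, 85, 91, 99, 104, 113, 117, 121, 130]

Fragment lengths:
  [0,4): 4 bp
  [4,30): 26 bp
  [30,38): 8 bp
  [38,47): 9 bp
  [47,50): 3 bp
  [50,55): 5 bp
  [55,63): 8 bp
  [63,77): 14 bp
  [77,85): 8 bp
  [85,91): 6 bp
  [91,99): 8 bp
  [99,104): 5 bp
  [104,113): 9 bp
  [113,117): 4 bp
  [117,121): 4 bp
  [121,130): 9 bp
  [130,138): 8 bp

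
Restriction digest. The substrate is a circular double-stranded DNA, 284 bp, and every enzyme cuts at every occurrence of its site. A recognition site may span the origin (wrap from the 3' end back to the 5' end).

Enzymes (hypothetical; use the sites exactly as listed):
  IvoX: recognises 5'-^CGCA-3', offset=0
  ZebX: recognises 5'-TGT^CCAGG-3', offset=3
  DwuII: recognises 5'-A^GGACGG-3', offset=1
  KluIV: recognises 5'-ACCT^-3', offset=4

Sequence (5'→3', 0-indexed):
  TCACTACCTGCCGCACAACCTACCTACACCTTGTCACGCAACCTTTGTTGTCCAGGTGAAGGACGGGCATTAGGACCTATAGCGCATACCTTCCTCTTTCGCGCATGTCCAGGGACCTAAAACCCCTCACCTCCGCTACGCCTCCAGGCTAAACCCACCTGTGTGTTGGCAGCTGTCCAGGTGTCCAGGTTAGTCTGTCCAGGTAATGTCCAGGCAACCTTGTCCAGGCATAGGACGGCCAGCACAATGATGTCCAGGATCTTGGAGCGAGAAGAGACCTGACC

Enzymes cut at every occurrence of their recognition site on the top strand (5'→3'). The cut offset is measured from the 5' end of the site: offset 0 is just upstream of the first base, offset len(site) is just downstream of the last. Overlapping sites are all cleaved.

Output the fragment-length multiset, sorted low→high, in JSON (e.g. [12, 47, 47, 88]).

Scan for sites:
  IvoX (CGCA, off=0): starts [11, 36, 82, 101] → cuts [11, 36, 82, 101]
  ZebX (TGTCCAGG, off=3): starts [48, 105, 173, 181, 195, 206, 220, 250] → cuts [51, 108, 176, 184, 198, 209, 223, 253]
  DwuII (AGGACGG, off=1): starts [59, 231] → cuts [60, 232]
  KluIV (ACCT, off=4): starts [5, 17, 21, 27, 40, 74, 87, 114, 128, 156, 216, 276, 281] → cuts [1, 9, 21, 25, 31, 44, 78, 91, 118, 132, 160, 220, 280]

All cut coordinates (distinct, sorted): [1, 9, 11, 21, 25, 31, 36, 44, 51, 60, 78, 82, 91, 101, 108, 118, 132, 160, 176, 184, 198, 209, 220, 223, 232, 253, 280]

Fragment lengths:
  1→9: 8 bp
  9→11: 2 bp
  11→21: 10 bp
  21→25: 4 bp
  25→31: 6 bp
  31→36: 5 bp
  36→44: 8 bp
  44→51: 7 bp
  51→60: 9 bp
  60→78: 18 bp
  78→82: 4 bp
  82→91: 9 bp
  91→101: 10 bp
  101→108: 7 bp
  108→118: 10 bp
  118→132: 14 bp
  132→160: 28 bp
  160→176: 16 bp
  176→184: 8 bp
  184→198: 14 bp
  198→209: 11 bp
  209→220: 11 bp
  220→223: 3 bp
  223→232: 9 bp
  232→253: 21 bp
  253→280: 27 bp
  280→1 (wrap): 284-280+1 = 5 bp

[2,3,4,4,5,5,6,7,7,8,8,8,9,9,9,10,10,10,11,11,14,14,16,18,21,27,28]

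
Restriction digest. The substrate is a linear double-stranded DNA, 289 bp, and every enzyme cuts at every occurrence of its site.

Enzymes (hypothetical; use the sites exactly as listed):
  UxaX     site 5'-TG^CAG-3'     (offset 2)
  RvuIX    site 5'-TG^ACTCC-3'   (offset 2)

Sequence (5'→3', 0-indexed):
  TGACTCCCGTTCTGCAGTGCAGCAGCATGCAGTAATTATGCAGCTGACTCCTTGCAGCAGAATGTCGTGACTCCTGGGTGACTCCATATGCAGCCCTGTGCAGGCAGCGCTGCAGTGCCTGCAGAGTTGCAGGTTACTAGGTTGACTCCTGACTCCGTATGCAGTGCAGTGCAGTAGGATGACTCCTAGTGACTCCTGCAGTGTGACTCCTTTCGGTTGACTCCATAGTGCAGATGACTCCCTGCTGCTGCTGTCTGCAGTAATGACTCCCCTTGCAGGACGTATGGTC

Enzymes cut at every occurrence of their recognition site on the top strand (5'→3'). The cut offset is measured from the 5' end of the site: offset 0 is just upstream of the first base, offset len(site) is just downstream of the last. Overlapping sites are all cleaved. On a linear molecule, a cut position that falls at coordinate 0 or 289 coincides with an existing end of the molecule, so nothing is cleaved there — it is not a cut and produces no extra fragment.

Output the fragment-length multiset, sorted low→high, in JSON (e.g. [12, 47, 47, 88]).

Scan for sites:
  UxaX (TGCAG, off=2): starts [12, 17, 27, 38, 52, 88, 98, 110, 119, 127, 159, 164, 169, 196, 228, 255, 273] → cuts [14, 19, 29, 40, 54, 90, 100, 112, 121, 129, 161, 166, 171, 198, 230, 257, 275]
  RvuIX (TGACTCC, off=2): starts [0, 44, 67, 78, 142, 149, 179, 189, 203, 217, 234, 263] → cuts [2, 46, 69, 80, 144, 151, 181, 191, 205, 219, 236, 265]

All cut coordinates (distinct, sorted): [2, 14, 19, 29, 40, 46, 54, 69, 80, 90, 100, 112, 121, 129, 144, 151, 161, 166, 171, 181, 191, 198, 205, 219, 230, 236, 257, 265, 275]

Fragment lengths:
  [0,2): 2 bp
  [2,14): 12 bp
  [14,19): 5 bp
  [19,29): 10 bp
  [29,40): 11 bp
  [40,46): 6 bp
  [46,54): 8 bp
  [54,69): 15 bp
  [69,80): 11 bp
  [80,90): 10 bp
  [90,100): 10 bp
  [100,112): 12 bp
  [112,121): 9 bp
  [121,129): 8 bp
  [129,144): 15 bp
  [144,151): 7 bp
  [151,161): 10 bp
  [161,166): 5 bp
  [166,171): 5 bp
  [171,181): 10 bp
  [181,191): 10 bp
  [191,198): 7 bp
  [198,205): 7 bp
  [205,219): 14 bp
  [219,230): 11 bp
  [230,236): 6 bp
  [236,257): 21 bp
  [257,265): 8 bp
  [265,275): 10 bp
  [275,289): 14 bp

[2,5,5,5,6,6,7,7,7,8,8,8,9,10,10,10,10,10,10,10,11,11,11,12,12,14,14,15,15,21]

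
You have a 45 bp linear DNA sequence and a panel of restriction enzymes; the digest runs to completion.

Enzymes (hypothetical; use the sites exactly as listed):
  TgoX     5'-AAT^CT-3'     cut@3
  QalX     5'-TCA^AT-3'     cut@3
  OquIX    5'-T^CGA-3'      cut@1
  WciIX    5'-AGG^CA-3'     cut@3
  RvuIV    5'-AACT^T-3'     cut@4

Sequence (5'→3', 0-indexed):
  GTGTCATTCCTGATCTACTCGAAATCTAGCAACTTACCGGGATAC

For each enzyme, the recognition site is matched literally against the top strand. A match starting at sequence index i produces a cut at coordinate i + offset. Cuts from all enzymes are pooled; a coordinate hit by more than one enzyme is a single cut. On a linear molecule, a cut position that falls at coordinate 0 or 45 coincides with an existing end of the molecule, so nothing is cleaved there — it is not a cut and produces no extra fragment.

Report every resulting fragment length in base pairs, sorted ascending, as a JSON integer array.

Scan for sites:
  TgoX AATCT/3: at [22] ⇒ [25]
  QalX (TCAAT, off=3): no sites
  OquIX TCGA/1: at [18] ⇒ [19]
  WciIX (AGGCA, off=3): no sites
  RvuIV AACTT/4: at [30] ⇒ [34]

Pooled cuts: [19, 25, 34]

Fragments:
  [0,19): 19 bp
  [19,25): 6 bp
  [25,34): 9 bp
  [34,45): 11 bp

[6,9,11,19]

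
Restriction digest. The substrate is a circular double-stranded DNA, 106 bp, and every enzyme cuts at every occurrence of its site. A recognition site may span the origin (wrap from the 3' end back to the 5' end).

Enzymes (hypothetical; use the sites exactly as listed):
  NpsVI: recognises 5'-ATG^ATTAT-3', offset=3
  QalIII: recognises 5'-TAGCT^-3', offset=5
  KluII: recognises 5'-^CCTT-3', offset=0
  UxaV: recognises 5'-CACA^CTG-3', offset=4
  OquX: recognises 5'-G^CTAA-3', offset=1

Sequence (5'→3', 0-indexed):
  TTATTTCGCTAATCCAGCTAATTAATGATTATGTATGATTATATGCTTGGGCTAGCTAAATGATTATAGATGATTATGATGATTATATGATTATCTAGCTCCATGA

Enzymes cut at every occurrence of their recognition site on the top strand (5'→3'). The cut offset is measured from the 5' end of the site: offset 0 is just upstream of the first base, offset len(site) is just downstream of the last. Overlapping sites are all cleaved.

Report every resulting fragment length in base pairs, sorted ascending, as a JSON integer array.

Site scan:
  NpsVI ATGATTAT/3: at [24, 34, 59, 69, 78, 86, 102] ⇒ [27, 37, 62, 72, 81, 89, 105]
  QalIII TAGCT/5: at [52, 95] ⇒ [57, 100]
  KluII (CCTT, off=0): no sites
  UxaV (CACACTG, off=4): no sites
  OquX GCTAA/1: at [7, 16, 54] ⇒ [8, 17, 55]

Pooled cuts: [8, 17, 27, 37, 55, 57, 62, 72, 81, 89, 100, 105]

Fragment lengths:
  8→17: 9 bp
  17→27: 10 bp
  27→37: 10 bp
  37→55: 18 bp
  55→57: 2 bp
  57→62: 5 bp
  62→72: 10 bp
  72→81: 9 bp
  81→89: 8 bp
  89→100: 11 bp
  100→105: 5 bp
  105→8 (wrap): 106-105+8 = 9 bp

[2,5,5,8,9,9,9,10,10,10,11,18]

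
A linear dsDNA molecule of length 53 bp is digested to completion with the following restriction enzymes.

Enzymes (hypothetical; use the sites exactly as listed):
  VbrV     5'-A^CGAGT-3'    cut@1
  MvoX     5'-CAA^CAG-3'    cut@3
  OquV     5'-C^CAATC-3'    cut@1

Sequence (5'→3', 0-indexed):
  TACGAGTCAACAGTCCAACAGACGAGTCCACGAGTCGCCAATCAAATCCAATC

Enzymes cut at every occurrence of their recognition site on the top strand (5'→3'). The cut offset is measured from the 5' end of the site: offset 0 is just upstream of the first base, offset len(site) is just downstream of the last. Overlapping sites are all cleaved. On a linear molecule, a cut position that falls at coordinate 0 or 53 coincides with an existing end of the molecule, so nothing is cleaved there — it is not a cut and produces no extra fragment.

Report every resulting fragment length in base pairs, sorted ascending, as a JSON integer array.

[2,4,5,8,8,8,8,10]

Site scan:
  VbrV ACGAGT/1: at [1, 21, 29] ⇒ [2, 22, 30]
  MvoX CAACAG/3: at [7, 15] ⇒ [10, 18]
  OquV CCAATC/1: at [37, 47] ⇒ [38, 48]

Pooled cuts: [2, 10, 18, 22, 30, 38, 48]

Fragments:
  [0,2): 2 bp
  [2,10): 8 bp
  [10,18): 8 bp
  [18,22): 4 bp
  [22,30): 8 bp
  [30,38): 8 bp
  [38,48): 10 bp
  [48,53): 5 bp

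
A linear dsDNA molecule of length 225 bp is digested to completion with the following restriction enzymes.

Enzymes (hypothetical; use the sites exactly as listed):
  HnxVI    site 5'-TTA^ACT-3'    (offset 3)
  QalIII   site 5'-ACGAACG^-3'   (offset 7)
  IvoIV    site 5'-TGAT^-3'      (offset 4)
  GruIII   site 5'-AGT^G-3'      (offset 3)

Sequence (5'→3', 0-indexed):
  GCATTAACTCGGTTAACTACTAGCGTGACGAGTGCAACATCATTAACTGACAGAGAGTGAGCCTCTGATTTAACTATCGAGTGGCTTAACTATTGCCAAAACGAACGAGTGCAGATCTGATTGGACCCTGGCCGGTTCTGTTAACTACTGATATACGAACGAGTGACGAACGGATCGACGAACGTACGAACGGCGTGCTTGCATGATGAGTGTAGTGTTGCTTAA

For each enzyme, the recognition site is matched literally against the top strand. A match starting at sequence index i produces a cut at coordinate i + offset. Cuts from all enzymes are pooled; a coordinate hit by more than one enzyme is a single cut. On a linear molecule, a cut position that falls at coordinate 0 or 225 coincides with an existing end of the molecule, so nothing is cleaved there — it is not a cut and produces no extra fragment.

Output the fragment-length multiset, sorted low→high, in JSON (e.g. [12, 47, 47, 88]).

Site scan:
  HnxVI TTAACT/3: at [3, 12, 42, 69, 85, 140] ⇒ [6, 15, 45, 72, 88, 143]
  QalIII ACGAACG/7: at [100, 154, 165, 177, 185] ⇒ [107, 161, 172, 184, 192]
  IvoIV TGAT/4: at [65, 117, 148, 203] ⇒ [69, 121, 152, 207]
  GruIII AGTG/3: at [30, 55, 79, 107, 161, 208, 213] ⇒ [33, 58, 82, 110, 164, 211, 216]

Pooled cuts: [6, 15, 33, 45, 58, 69, 72, 82, 88, 107, 110, 121, 143, 152, 161, 164, 172, 184, 192, 207, 211, 216]

Fragments:
  [0,6): 6 bp
  [6,15): 9 bp
  [15,33): 18 bp
  [33,45): 12 bp
  [45,58): 13 bp
  [58,69): 11 bp
  [69,72): 3 bp
  [72,82): 10 bp
  [82,88): 6 bp
  [88,107): 19 bp
  [107,110): 3 bp
  [110,121): 11 bp
  [121,143): 22 bp
  [143,152): 9 bp
  [152,161): 9 bp
  [161,164): 3 bp
  [164,172): 8 bp
  [172,184): 12 bp
  [184,192): 8 bp
  [192,207): 15 bp
  [207,211): 4 bp
  [211,216): 5 bp
  [216,225): 9 bp

[3,3,3,4,5,6,6,8,8,9,9,9,9,10,11,11,12,12,13,15,18,19,22]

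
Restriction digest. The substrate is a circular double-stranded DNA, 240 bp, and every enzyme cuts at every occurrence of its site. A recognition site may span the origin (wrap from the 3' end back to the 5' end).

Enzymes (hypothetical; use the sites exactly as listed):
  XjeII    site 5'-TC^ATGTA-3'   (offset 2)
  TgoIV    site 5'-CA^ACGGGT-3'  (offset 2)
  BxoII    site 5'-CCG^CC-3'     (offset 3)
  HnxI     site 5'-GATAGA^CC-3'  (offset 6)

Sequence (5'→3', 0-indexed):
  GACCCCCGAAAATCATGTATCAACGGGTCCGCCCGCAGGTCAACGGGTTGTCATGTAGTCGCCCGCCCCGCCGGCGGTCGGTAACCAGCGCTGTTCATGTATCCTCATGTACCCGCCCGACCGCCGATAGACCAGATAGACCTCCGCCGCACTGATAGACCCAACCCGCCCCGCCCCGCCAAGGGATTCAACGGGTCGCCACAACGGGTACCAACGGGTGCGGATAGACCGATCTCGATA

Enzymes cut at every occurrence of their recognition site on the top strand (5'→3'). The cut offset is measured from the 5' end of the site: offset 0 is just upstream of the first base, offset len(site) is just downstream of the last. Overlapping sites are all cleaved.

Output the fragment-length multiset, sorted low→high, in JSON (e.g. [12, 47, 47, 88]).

Site scan:
  XjeII (TCATGTA, off=2): starts [12, 50, 94, 104] → cuts [14, 52, 96, 106]
  TgoIV (CAACGGGT, off=2): starts [20, 40, 188, 201, 211] → cuts [22, 42, 190, 203, 213]
  BxoII (CCGCC, off=3): starts [28, 62, 67, 112, 120, 143, 165, 170, 175] → cuts [31, 65, 70, 115, 123, 146, 168, 173, 178]
  HnxI (GATAGACC, off=6): starts [125, 134, 153, 222, 236] → cuts [2, 131, 140, 159, 228]

All cut coordinates (distinct, sorted): [2, 14, 22, 31, 42, 52, 65, 70, 96, 106, 115, 123, 131, 140, 146, 159, 168, 173, 178, 190, 203, 213, 228]

Fragment lengths:
  2→14: 12 bp
  14→22: 8 bp
  22→31: 9 bp
  31→42: 11 bp
  42→52: 10 bp
  52→65: 13 bp
  65→70: 5 bp
  70→96: 26 bp
  96→106: 10 bp
  106→115: 9 bp
  115→123: 8 bp
  123→131: 8 bp
  131→140: 9 bp
  140→146: 6 bp
  146→159: 13 bp
  159→168: 9 bp
  168→173: 5 bp
  173→178: 5 bp
  178→190: 12 bp
  190→203: 13 bp
  203→213: 10 bp
  213→228: 15 bp
  228→2 (wrap): 240-228+2 = 14 bp

[5,5,5,6,8,8,8,9,9,9,9,10,10,10,11,12,12,13,13,13,14,15,26]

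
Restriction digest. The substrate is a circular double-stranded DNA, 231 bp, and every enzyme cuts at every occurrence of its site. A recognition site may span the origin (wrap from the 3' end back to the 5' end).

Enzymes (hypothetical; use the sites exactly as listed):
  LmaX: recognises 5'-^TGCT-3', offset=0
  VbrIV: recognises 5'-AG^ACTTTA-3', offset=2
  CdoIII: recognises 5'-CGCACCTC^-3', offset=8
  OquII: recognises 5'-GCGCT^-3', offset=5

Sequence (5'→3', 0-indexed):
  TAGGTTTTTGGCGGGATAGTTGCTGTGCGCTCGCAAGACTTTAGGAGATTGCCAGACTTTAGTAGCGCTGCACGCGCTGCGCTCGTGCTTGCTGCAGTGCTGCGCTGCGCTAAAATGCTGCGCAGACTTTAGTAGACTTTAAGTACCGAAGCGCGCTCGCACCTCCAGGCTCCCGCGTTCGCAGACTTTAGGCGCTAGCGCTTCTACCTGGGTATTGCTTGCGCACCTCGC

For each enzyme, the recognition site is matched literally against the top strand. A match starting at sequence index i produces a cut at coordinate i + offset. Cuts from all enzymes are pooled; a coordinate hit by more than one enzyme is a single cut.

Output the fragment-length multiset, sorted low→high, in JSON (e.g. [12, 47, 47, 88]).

[2,4,4,5,5,6,6,8,8,9,9,10,10,11,12,13,14,14,18,19,22,22]

Per-enzyme occurrences:
  LmaX TGCT/0: at [20, 85, 89, 97, 115, 215] ⇒ [20, 85, 89, 97, 115, 215]
  VbrIV AGACTTTA/2: at [35, 53, 123, 133, 182] ⇒ [37, 55, 125, 135, 184]
  CdoIII CGCACCTC/8: at [157, 221] ⇒ [165, 229]
  OquII GCGCT/5: at [26, 64, 73, 78, 101, 106, 152, 191, 197] ⇒ [31, 69, 78, 83, 106, 111, 157, 196, 202]

Pooled cuts: [20, 31, 37, 55, 69, 78, 83, 85, 89, 97, 106, 111, 115, 125, 135, 157, 165, 184, 196, 202, 215, 229]

Fragments:
  20→31: 11 bp
  31→37: 6 bp
  37→55: 18 bp
  55→69: 14 bp
  69→78: 9 bp
  78→83: 5 bp
  83→85: 2 bp
  85→89: 4 bp
  89→97: 8 bp
  97→106: 9 bp
  106→111: 5 bp
  111→115: 4 bp
  115→125: 10 bp
  125→135: 10 bp
  135→157: 22 bp
  157→165: 8 bp
  165→184: 19 bp
  184→196: 12 bp
  196→202: 6 bp
  202→215: 13 bp
  215→229: 14 bp
  229→20 (wrap): 231-229+20 = 22 bp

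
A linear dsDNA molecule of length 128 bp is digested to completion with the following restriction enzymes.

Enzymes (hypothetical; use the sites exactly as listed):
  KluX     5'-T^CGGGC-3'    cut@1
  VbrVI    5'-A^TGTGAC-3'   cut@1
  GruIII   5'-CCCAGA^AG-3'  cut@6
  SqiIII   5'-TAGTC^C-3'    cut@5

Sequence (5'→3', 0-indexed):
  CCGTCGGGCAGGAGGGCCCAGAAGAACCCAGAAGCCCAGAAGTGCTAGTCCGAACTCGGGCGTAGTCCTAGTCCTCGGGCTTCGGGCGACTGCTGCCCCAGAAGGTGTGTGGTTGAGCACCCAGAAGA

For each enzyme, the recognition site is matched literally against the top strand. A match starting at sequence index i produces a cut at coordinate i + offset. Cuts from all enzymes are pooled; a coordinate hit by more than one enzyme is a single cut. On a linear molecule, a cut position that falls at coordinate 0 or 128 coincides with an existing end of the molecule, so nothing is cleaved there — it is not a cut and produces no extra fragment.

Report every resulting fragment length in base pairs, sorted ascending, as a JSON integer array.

[2,3,4,6,6,7,8,10,10,11,18,20,23]

Site scan:
  KluX (TCGGGC, off=1): starts [3, 55, 74, 81] → cuts [4, 56, 75, 82]
  VbrVI (ATGTGAC, off=1): no sites
  GruIII (CCCAGAAG, off=6): starts [16, 26, 34, 96, 119] → cuts [22, 32, 40, 102, 125]
  SqiIII (TAGTCC, off=5): starts [45, 62, 68] → cuts [50, 67, 73]

All cut coordinates (distinct, sorted): [4, 22, 32, 40, 50, 56, 67, 73, 75, 82, 102, 125]

Fragment lengths:
  [0,4): 4 bp
  [4,22): 18 bp
  [22,32): 10 bp
  [32,40): 8 bp
  [40,50): 10 bp
  [50,56): 6 bp
  [56,67): 11 bp
  [67,73): 6 bp
  [73,75): 2 bp
  [75,82): 7 bp
  [82,102): 20 bp
  [102,125): 23 bp
  [125,128): 3 bp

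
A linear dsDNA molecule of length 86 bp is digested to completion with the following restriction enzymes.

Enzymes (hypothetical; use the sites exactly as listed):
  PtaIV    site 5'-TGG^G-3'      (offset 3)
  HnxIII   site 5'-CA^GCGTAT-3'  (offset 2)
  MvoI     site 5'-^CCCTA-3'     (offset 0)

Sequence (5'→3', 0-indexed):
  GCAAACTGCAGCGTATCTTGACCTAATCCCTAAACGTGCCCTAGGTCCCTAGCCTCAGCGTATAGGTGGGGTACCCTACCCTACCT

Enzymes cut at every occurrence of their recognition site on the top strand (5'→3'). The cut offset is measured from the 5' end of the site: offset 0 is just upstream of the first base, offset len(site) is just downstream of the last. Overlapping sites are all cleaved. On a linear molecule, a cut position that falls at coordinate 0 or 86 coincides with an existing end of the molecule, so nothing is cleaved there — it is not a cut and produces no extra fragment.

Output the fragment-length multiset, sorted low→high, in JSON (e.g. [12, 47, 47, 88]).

[4,5,8,8,10,11,11,12,17]

Scan for sites:
  PtaIV (TGGG, off=3): starts [66] → cuts [69]
  HnxIII (CAGCGTAT, off=2): starts [8, 55] → cuts [10, 57]
  MvoI (CCCTA, off=0): starts [27, 38, 46, 73, 78] → cuts [27, 38, 46, 73, 78]

All cut coordinates (distinct, sorted): [10, 27, 38, 46, 57, 69, 73, 78]

Fragments:
  [0,10): 10 bp
  [10,27): 17 bp
  [27,38): 11 bp
  [38,46): 8 bp
  [46,57): 11 bp
  [57,69): 12 bp
  [69,73): 4 bp
  [73,78): 5 bp
  [78,86): 8 bp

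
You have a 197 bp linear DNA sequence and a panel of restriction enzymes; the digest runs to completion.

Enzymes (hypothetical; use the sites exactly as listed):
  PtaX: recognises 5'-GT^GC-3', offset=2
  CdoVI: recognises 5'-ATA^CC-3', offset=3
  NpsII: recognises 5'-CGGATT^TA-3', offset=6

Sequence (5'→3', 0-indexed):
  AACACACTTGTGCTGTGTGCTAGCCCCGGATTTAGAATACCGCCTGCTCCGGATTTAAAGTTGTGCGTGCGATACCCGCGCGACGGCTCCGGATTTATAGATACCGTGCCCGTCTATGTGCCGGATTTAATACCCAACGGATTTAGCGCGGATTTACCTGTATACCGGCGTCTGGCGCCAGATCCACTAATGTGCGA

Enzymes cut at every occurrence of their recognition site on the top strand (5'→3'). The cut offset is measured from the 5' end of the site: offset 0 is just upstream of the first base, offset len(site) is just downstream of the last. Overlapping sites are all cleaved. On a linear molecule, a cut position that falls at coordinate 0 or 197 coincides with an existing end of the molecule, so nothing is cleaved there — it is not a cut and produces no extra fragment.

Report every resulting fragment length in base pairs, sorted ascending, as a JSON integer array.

[4,4,4,5,6,7,7,8,8,9,10,11,11,11,12,14,16,21,29]

Per-enzyme occurrences:
  PtaX GTGC/2: at [9, 16, 62, 66, 105, 117, 191] ⇒ [11, 18, 64, 68, 107, 119, 193]
  CdoVI ATACC/3: at [36, 71, 100, 129, 161] ⇒ [39, 74, 103, 132, 164]
  NpsII CGGATTTA/6: at [26, 49, 89, 121, 137, 148] ⇒ [32, 55, 95, 127, 143, 154]

Pooled cuts: [11, 18, 32, 39, 55, 64, 68, 74, 95, 103, 107, 119, 127, 132, 143, 154, 164, 193]

Fragment lengths:
  [0,11): 11 bp
  [11,18): 7 bp
  [18,32): 14 bp
  [32,39): 7 bp
  [39,55): 16 bp
  [55,64): 9 bp
  [64,68): 4 bp
  [68,74): 6 bp
  [74,95): 21 bp
  [95,103): 8 bp
  [103,107): 4 bp
  [107,119): 12 bp
  [119,127): 8 bp
  [127,132): 5 bp
  [132,143): 11 bp
  [143,154): 11 bp
  [154,164): 10 bp
  [164,193): 29 bp
  [193,197): 4 bp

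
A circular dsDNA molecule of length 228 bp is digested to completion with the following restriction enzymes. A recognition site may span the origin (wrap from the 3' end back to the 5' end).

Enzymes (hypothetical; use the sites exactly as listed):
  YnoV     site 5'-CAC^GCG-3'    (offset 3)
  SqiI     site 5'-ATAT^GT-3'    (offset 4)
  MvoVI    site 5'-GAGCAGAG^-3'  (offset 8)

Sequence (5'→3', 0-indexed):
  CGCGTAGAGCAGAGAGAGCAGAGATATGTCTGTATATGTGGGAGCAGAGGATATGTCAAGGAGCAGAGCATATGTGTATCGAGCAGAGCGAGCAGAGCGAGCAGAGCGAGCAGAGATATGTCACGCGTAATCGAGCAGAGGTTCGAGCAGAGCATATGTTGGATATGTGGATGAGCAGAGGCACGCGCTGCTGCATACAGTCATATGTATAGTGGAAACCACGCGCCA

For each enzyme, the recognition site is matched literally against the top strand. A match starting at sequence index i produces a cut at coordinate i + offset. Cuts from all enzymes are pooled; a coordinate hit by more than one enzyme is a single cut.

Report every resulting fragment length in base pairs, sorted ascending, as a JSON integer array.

[4,4,4,5,5,5,5,7,9,9,9,9,9,10,12,12,13,14,14,15,16,16,22]

Site scan:
  YnoV CACGCG/3: at [121, 181, 219, 226] ⇒ [1, 124, 184, 222]
  SqiI ATATGT/4: at [23, 33, 50, 69, 115, 153, 162, 202] ⇒ [27, 37, 54, 73, 119, 157, 166, 206]
  MvoVI GAGCAGAG/8: at [6, 15, 41, 60, 80, 89, 98, 107, 132, 144, 172] ⇒ [14, 23, 49, 68, 88, 97, 106, 115, 140, 152, 180]

All cut coordinates (distinct, sorted): [1, 14, 23, 27, 37, 49, 54, 68, 73, 88, 97, 106, 115, 119, 124, 140, 152, 157, 166, 180, 184, 206, 222]

Fragments:
  1→14: 13 bp
  14→23: 9 bp
  23→27: 4 bp
  27→37: 10 bp
  37→49: 12 bp
  49→54: 5 bp
  54→68: 14 bp
  68→73: 5 bp
  73→88: 15 bp
  88→97: 9 bp
  97→106: 9 bp
  106→115: 9 bp
  115→119: 4 bp
  119→124: 5 bp
  124→140: 16 bp
  140→152: 12 bp
  152→157: 5 bp
  157→166: 9 bp
  166→180: 14 bp
  180→184: 4 bp
  184→206: 22 bp
  206→222: 16 bp
  222→1 (wrap): 228-222+1 = 7 bp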